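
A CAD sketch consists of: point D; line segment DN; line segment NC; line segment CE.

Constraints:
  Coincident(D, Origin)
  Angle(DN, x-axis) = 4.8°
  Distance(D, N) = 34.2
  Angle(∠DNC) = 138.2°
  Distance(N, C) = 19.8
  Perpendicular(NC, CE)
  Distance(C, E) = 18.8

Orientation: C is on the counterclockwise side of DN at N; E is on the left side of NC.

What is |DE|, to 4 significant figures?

45.47

D is at the origin; DN runs at 4.8° with length 34.2, so N = 34.2·(cos 4.8°, sin 4.8°) = (34.08, 2.862). ∠DNC = 138.2°, so NC runs at 4.8° + (180° − 138.2°) = 46.60° from the x-axis; with |NC| = 19.8, C = N + 19.8·(cos 46.60°, sin 46.60°) = (47.68, 17.25). The perpendicularity gives CE at right angles to NC; with |CE| = 18.8 on the left of NC, E = C + 18.8·(-0.7266, 0.6871) = (34.02, 30.17). Then |DE| = |E − D| = 45.47.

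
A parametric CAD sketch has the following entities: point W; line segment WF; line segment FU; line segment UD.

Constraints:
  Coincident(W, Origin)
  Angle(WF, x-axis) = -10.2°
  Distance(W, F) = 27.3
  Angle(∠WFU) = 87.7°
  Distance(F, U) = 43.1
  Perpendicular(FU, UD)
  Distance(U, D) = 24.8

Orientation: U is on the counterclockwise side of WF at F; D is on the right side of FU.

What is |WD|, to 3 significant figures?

66.9

W is at the origin; WF runs at -10.2° with length 27.3, so F = 27.3·(cos -10.2°, sin -10.2°) = (26.9, -4.83). ∠WFU = 87.7°, so FU runs at -10.2° + (180° − 87.7°) = 82.1° from the x-axis; with |FU| = 43.1, U = F + 43.1·(cos 82.1°, sin 82.1°) = (32.8, 37.9). The perpendicularity gives UD at right angles to FU; with |UD| = 24.8 on the right of FU, D = U + 24.8·(0.991, -0.137) = (57.4, 34.4). Then |WD| = |D − W| = 66.9.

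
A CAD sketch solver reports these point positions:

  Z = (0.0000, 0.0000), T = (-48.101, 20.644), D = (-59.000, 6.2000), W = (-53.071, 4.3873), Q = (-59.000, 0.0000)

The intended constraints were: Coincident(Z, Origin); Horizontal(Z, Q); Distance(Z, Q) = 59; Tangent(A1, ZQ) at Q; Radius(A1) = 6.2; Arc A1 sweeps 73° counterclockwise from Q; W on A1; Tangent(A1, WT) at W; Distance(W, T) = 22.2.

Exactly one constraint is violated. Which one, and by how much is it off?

Distance(W, T) = 22.2 — off by 5.20.

Z = (0.00, 0.00) ✓; Z.y = 0.00, Q.y = 0.00 ✓; |ZQ| = 59.00 ✓; ∠(DQ, QZ) = 90.00° ✓; |DQ| = 6.200 ✓; bearing(D→W) − bearing(D→Q) = 73.00° ✓; |DW| = 6.200 ✓; ∠(DW, WT) = 90.00° ✓; |WT| = 17.00 ✗.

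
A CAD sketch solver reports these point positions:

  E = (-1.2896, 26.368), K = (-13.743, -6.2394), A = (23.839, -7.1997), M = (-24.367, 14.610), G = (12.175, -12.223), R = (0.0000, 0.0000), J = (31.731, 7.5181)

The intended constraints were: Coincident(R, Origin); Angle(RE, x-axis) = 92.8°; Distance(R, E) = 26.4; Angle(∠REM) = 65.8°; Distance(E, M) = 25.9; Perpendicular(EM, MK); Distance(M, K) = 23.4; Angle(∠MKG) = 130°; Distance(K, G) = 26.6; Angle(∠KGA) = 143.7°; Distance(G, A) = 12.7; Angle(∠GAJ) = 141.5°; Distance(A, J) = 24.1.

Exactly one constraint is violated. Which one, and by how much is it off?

Distance(A, J) = 24.1 — off by 7.40.

R = (0.00, 0.00) ✓; RE at 92.80° ✓; |RE| = 26.40 ✓; ∠REM = 65.80° ✓; |EM| = 25.90 ✓; ∠(EM, MK) = 90.00° ✓; |MK| = 23.40 ✓; ∠MKG = 130.0° ✓; |KG| = 26.60 ✓; ∠KGA = 143.7° ✓; |GA| = 12.70 ✓; ∠GAJ = 141.5° ✓; |AJ| = 16.70 ✗.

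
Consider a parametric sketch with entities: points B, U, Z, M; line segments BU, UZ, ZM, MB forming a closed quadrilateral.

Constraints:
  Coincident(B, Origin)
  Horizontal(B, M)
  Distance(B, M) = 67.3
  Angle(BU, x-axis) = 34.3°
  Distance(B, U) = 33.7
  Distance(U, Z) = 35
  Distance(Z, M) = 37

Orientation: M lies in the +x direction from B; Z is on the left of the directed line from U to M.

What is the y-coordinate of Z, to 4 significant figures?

35.93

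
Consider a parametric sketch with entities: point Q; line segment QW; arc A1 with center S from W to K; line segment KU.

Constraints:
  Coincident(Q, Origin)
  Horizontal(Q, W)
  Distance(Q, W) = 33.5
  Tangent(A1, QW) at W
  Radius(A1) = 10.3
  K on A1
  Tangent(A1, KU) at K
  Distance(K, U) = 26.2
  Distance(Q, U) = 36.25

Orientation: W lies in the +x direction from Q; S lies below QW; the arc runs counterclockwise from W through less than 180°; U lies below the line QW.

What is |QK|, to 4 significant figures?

24.75

Checks: |SK| = 10.30 ✓; ∠(SK, KU) = 90.00° ✓; |KU| = 26.20 ✓; |QU| = 36.25 ✓.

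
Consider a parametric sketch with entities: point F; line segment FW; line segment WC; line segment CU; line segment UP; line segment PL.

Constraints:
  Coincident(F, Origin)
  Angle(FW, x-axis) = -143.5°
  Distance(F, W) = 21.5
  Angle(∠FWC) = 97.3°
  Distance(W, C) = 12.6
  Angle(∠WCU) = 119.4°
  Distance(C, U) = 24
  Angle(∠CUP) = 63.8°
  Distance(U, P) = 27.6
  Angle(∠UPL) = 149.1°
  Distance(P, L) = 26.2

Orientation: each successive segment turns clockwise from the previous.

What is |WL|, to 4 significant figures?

28.30

∠CUP = 63.8° gives UP at -43.00° from the x-axis; with |UP| = 27.6, P = (1.118, 0.4580). ∠UPL = 149.1° gives PL at -73.90° from the x-axis; with |PL| = 26.2, L = (8.384, -24.71). Then |WL| = |L − W| = 28.30.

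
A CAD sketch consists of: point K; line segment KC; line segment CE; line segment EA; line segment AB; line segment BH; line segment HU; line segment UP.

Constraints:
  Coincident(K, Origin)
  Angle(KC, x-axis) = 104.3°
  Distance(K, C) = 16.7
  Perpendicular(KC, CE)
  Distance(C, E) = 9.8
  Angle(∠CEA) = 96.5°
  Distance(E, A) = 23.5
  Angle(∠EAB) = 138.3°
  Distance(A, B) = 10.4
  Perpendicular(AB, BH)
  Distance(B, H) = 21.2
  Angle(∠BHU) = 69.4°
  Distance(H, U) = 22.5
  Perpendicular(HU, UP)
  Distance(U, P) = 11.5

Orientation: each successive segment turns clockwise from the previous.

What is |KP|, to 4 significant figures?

14.22

K is at the origin; KC runs at 104.3° with length 16.7, so C = (-4.125, 16.18). The perpendicularity gives CE at right angles to KC, so CE runs at 14.30°; with |CE| = 9.8, E = (5.371, 18.60). ∠CEA = 96.5° gives EA at -69.20° from the x-axis; with |EA| = 23.5, A = (13.72, -3.365). ∠EAB = 138.3° gives AB at -110.9° from the x-axis; with |AB| = 10.4, B = (10.01, -13.08). The perpendicularity gives BH at right angles to AB, so BH runs at 159.1°; with |BH| = 21.2, H = (-9.799, -5.518). ∠BHU = 69.4° gives HU at 48.50° from the x-axis; with |HU| = 22.5, U = (5.110, 11.33). HU ⟂ UP, so UP runs at -41.50°; with |UP| = 11.5, P = (13.72, 3.713). Then |KP| = |P − K| = 14.22.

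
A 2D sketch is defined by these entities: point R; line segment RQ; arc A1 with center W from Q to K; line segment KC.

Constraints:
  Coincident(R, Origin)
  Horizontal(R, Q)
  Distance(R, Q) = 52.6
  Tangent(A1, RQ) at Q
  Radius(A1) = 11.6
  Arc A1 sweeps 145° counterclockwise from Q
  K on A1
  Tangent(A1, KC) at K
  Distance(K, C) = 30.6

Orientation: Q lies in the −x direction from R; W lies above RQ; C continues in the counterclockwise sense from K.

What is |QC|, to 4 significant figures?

42.81

On A1, Q sits at bearing -90° from W; a 145° counterclockwise sweep puts K at bearing 55°, so K = W + 11.6·(cos 55°, sin 55°) = (-45.95, 21.10). The tangent condition forces WK to be normal to KC, so KC runs along (−sin 55°, cos 55°); with |KC| = 30.6, C = (-71.01, 38.65). Then |QC| = |C − Q| = 42.81.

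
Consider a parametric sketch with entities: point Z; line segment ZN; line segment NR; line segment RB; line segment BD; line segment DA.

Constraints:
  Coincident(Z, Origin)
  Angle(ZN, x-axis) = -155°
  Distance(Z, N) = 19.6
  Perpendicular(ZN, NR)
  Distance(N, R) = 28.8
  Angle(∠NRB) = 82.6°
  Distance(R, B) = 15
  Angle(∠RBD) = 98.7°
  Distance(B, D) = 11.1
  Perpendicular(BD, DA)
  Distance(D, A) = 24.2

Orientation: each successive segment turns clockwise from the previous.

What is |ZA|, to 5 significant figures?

32.458

Z is at the origin; ZN runs at -155.0° with length 19.6, so N = (-17.764, -8.2833). ZN is perpendicular to NR, so NR runs at 115.00°; with |NR| = 28.8, R = (-29.935, 17.818). ∠NRB = 82.6° gives RB at 17.600° from the x-axis; with |RB| = 15.0, B = (-15.637, 22.354). ∠RBD = 98.7° gives BD at -63.700° from the x-axis; with |BD| = 11.1, D = (-10.719, 12.403). BD is perpendicular to DA, so DA runs at -153.70°; with |DA| = 24.2, A = (-32.414, 1.6806). Then |ZA| = |A − Z| = 32.458.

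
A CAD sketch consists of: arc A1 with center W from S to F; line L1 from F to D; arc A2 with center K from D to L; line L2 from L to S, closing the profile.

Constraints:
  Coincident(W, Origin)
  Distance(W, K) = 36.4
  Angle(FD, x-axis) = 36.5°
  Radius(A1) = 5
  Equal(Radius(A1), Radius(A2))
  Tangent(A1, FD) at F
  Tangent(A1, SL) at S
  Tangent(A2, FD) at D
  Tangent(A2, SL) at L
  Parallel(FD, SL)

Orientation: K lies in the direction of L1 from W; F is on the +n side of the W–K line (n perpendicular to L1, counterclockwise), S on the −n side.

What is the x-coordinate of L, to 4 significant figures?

32.23

Tangency of A1 to both parallel lines with radius 5.0 puts F and S at W ± 5.0·n: F = (-2.974, 4.019), S = (2.974, -4.019). Equal radii place D and L the same way about K: D = K + 5.0·n = (26.29, 25.67), L = K − 5.0·n = (32.23, 17.63). So L.x = 32.23.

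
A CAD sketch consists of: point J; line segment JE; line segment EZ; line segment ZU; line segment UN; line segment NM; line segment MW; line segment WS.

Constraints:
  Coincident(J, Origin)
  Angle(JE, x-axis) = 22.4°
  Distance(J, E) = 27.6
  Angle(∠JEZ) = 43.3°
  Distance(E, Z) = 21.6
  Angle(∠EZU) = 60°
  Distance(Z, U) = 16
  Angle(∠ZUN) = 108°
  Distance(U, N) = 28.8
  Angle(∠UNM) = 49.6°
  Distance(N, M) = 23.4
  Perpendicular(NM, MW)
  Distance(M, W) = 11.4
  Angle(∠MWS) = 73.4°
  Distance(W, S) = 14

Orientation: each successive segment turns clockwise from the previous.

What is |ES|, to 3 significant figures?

7.94

NM ⟂ MW, so MW runs at -167°; with |MW| = 11.4, W = (18.6, 1.64). ∠MWS = 73.4° gives WS at 86.7° from the x-axis; with |WS| = 14.0, S = (19.4, 15.6). Then |ES| = |S − E| = 7.94.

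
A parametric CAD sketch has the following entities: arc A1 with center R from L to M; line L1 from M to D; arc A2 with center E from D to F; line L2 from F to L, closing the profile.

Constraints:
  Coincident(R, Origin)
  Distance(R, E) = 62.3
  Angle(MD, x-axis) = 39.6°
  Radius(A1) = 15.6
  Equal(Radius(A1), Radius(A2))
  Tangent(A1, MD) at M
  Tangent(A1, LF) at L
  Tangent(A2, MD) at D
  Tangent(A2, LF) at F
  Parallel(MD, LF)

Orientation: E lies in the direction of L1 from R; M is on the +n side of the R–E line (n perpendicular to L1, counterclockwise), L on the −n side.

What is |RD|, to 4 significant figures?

64.22

The slot axis is L1's direction at 39.6°, so u = (cos 39.6°, sin 39.6°) = (0.7705, 0.6374) and n = (−sin 39.6°, cos 39.6°) = (-0.6374, 0.7705). R is at the origin and E lies 62.3 along u from R, so E = 62.3·u = (48.00, 39.71). Tangency of A1 to both parallel lines with radius 15.6 puts M and L at R ± 15.6·n: M = (-9.944, 12.02), L = (9.944, -12.02). Equal radii place D and F the same way about E: D = E + 15.6·n = (38.06, 51.73), F = E − 15.6·n = (57.95, 27.69). Then |RD| = |D − R| = 64.22.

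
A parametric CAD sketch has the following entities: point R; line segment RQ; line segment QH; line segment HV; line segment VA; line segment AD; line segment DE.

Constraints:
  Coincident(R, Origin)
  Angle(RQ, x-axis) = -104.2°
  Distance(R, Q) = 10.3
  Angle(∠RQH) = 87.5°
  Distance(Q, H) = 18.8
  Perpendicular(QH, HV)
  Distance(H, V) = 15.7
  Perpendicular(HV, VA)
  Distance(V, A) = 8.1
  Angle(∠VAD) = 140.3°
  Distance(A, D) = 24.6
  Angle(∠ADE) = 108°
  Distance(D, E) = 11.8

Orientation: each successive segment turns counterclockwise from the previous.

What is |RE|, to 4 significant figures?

21.70

∠VAD = 140.3° gives AD at -152.0° from the x-axis; with |AD| = 24.6, D = (-10.59, -8.330). ∠ADE = 108.0° gives DE at -80.00° from the x-axis; with |DE| = 11.8, E = (-8.537, -19.95). Then |RE| = |E − R| = 21.70.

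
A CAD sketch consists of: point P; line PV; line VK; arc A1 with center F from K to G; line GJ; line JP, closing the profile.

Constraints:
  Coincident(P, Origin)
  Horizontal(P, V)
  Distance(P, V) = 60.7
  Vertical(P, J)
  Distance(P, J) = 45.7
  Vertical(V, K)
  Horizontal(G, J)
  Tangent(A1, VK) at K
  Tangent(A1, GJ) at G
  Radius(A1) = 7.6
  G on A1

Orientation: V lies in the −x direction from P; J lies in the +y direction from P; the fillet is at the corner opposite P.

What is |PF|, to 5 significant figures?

65.355

P is at the origin; P and V share the same y with |PV| = 60.7 and V on the −x side, so V = (-60.700, 0.0000). PJ is vertical with |PJ| = 45.7 and J on the +y side, so J = (0.0000, 45.700). The virtual corner opposite P is at (-60.700, 45.700). Since A1 is tangent to VK there, FK ⟂ VK and since A1 is tangent to GJ there, FG ⟂ GJ, with radius 7.6, so the center F sits 7.6 in from both sides at F = (-53.100, 38.100). Then |PF| = |F − P| = 65.355.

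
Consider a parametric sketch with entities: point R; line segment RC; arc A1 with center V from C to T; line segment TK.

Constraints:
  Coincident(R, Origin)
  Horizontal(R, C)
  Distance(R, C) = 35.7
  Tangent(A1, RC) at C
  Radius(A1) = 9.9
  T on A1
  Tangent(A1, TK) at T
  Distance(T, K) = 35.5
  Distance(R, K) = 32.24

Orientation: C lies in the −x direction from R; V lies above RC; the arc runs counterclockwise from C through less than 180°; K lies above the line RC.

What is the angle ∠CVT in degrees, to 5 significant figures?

51.813°

R is at the origin; RC is horizontal with |RC| = 35.7 and C on the −x side, so C = (-35.700, 0.0000). Tangency of A1 to RC means the radius VC is perpendicular to RC, so V = C + (0, 9.9) = (-35.700, 9.9000). Since VT ⟂ TK (tangency), |VK| = √(9.9² + 35.5²) = 36.855 regardless of where T sits on A1. So K lies on both circle(R, 32.24) and circle(V, 36.855); the above-RC intersection is K = (-5.9713, 31.682). T is the foot of the tangent from K: T = (-27.919, 3.7795).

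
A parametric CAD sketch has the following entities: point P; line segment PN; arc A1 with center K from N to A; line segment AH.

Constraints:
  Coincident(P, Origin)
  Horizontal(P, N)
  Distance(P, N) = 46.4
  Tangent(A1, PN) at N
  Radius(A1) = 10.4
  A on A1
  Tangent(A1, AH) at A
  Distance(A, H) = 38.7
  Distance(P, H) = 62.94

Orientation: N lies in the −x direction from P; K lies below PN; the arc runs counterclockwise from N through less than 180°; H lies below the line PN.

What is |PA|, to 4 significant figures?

57.71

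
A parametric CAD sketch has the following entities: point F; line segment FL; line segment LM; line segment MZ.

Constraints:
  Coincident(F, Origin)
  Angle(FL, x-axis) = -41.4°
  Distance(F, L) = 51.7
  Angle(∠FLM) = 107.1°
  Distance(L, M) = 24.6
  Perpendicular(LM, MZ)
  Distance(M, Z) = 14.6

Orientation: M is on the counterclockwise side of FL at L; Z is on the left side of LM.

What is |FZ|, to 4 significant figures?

52.88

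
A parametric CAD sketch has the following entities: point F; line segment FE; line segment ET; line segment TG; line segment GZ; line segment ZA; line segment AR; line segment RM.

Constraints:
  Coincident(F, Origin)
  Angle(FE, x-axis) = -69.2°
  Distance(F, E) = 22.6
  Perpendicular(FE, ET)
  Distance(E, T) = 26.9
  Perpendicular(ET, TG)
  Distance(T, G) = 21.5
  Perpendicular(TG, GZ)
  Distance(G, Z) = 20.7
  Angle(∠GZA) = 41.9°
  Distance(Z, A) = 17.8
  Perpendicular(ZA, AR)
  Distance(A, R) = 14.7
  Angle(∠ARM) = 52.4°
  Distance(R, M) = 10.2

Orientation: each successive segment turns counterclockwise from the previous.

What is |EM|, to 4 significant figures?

28.62

F is at the origin; FE runs at -69.2° with length 22.6, so E = (8.025, -21.13). FE ⟂ ET, so ET runs at 20.80°; with |ET| = 26.9, T = (33.17, -11.57). ET ⟂ TG, so TG runs at 110.8°; with |TG| = 21.5, G = (25.54, 8.524). The perpendicularity gives GZ at right angles to TG, so GZ runs at -159.2°; with |GZ| = 20.7, Z = (6.187, 1.173). ∠GZA = 41.9° gives ZA at -21.10° from the x-axis; with |ZA| = 17.8, A = (22.79, -5.235). ZA ⟂ AR, so AR runs at 68.90°; with |AR| = 14.7, R = (28.09, 8.480). ∠ARM = 52.4° gives RM at -163.5° from the x-axis; with |RM| = 10.2, M = (18.31, 5.583). Then |EM| = |M − E| = 28.62.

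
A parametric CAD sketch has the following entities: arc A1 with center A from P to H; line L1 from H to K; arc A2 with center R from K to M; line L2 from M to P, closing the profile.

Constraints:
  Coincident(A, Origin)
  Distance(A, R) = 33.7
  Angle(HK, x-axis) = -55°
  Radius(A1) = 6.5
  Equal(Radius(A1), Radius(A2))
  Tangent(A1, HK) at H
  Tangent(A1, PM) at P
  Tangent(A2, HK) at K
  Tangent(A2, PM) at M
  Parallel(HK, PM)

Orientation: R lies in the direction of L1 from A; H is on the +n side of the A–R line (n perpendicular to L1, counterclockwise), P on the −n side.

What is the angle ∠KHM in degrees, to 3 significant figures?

21.1°

The slot axis is L1's direction at -55.0°, so u = (cos -55.0°, sin -55.0°) = (0.574, -0.819) and n = (−sin -55.0°, cos -55.0°) = (0.819, 0.574). A is at the origin and R lies 33.7 along u from A, so R = 33.7·u = (19.3, -27.6). Tangency of A1 to both parallel lines with radius 6.5 puts H and P at A ± 6.5·n: H = (5.32, 3.73), P = (-5.32, -3.73). Equal radii place K and M the same way about R: K = R + 6.5·n = (24.7, -23.9), M = R − 6.5·n = (14.0, -31.3). Then cos ∠KHM = HK·HM / (|HK||HM|), giving 21.1°.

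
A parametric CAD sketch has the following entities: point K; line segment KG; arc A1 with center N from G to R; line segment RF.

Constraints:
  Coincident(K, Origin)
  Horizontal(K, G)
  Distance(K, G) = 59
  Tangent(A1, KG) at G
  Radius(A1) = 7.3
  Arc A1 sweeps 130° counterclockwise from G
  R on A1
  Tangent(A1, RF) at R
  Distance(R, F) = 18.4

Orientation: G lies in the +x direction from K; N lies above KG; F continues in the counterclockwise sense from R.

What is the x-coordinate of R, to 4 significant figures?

64.59

K is at the origin; KG is horizontal with |KG| = 59.0 and G on the +x side, so G = (59.00, 0.000). The tangent condition forces NG to be normal to KG, so N = G + (0, 7.3) = (59.00, 7.300). On A1, G sits at bearing -90° from N; a 130° counterclockwise sweep puts R at bearing 40°, so R = N + 7.3·(cos 40°, sin 40°) = (64.59, 11.99). So R.x = 64.59.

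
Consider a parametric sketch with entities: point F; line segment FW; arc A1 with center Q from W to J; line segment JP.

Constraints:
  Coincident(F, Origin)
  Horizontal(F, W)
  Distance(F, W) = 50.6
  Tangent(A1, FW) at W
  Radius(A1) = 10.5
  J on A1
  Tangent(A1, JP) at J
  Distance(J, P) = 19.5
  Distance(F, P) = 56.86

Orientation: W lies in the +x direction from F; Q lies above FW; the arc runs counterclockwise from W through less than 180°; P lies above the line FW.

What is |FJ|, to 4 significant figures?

61.25

Checks: |QJ| = 10.50 ✓; ∠(QJ, JP) = 90.00° ✓; |JP| = 19.50 ✓; |FP| = 56.86 ✓.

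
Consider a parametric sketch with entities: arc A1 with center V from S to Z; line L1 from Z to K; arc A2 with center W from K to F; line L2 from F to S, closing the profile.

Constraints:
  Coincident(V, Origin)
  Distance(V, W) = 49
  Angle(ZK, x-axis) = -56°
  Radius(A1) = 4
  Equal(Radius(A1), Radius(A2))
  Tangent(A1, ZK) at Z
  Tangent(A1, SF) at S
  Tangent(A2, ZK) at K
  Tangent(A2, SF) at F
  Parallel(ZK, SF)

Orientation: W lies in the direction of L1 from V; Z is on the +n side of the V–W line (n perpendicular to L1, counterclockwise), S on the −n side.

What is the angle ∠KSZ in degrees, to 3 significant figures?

80.7°

Tangency of A1 to both parallel lines with radius 4.0 puts Z and S at V ± 4.0·n: Z = (3.32, 2.24), S = (-3.32, -2.24). Equal radii place K and F the same way about W: K = W + 4.0·n = (30.7, -38.4), F = W − 4.0·n = (24.1, -42.9). Then cos ∠KSZ = SK·SZ / (|SK||SZ|), giving 80.7°.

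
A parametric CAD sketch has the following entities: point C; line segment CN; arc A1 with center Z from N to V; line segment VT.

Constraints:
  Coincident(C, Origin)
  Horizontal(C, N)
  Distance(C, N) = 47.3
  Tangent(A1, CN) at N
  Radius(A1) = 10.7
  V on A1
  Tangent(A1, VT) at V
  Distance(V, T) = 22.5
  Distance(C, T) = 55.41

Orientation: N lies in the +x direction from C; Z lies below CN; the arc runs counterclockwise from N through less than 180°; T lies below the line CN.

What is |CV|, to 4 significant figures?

39.34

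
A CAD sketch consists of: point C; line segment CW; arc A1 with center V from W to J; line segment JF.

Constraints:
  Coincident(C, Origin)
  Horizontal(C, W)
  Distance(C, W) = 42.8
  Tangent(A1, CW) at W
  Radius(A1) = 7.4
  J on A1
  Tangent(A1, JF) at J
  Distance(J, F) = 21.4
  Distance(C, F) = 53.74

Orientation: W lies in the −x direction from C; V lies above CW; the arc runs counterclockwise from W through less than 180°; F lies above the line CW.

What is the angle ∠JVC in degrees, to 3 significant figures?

33.5°

Checks: |VJ| = 7.400 ✓; ∠(VJ, JF) = 90.00° ✓; |JF| = 21.40 ✓; |CF| = 53.74 ✓.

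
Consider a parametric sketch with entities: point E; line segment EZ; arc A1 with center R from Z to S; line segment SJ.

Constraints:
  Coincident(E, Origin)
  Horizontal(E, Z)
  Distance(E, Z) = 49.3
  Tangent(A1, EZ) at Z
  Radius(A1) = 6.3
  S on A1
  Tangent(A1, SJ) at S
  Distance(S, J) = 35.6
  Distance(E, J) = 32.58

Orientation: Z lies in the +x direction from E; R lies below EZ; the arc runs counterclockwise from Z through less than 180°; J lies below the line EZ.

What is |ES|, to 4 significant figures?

44.98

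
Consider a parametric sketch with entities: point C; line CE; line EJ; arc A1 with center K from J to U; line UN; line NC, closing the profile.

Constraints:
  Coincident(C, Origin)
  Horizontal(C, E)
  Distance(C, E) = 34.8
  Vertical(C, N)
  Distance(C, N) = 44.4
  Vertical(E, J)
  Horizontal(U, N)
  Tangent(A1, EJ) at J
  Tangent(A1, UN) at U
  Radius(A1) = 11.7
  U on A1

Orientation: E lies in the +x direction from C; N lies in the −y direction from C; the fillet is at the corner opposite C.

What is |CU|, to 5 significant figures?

50.050

The virtual corner opposite C is at (34.800, -44.400). The tangent condition forces KJ to be normal to EJ and the tangent condition forces KU to be normal to UN, with radius 11.7, so the center K sits 11.7 in from both sides at K = (23.100, -32.700). That places the tangent points at J = (34.800, -32.700) on EJ and U = (23.100, -44.400) on UN. Then |CU| = |U − C| = 50.050.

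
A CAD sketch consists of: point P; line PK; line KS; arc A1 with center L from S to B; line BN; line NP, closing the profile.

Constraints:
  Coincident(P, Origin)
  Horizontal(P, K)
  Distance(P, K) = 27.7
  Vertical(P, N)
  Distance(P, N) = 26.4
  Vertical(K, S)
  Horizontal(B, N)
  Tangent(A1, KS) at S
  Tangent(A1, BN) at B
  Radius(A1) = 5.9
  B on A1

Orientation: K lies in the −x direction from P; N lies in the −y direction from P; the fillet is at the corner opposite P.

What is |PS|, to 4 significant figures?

34.46

P is at the origin; PK is horizontal with |PK| = 27.7 and K on the −x side, so K = (-27.70, 0.000). PN is vertical with |PN| = 26.4 and N on the −y side, so N = (0.000, -26.40). The virtual corner opposite P is at (-27.70, -26.40). Since A1 is tangent to KS there, LS ⟂ KS and tangency of A1 to BN means the radius LB is perpendicular to BN, with radius 5.9, so the center L sits 5.9 in from both sides at L = (-21.80, -20.50). That places the tangent points at S = (-27.70, -20.50) on KS and B = (-21.80, -26.40) on BN. Then |PS| = |S − P| = 34.46.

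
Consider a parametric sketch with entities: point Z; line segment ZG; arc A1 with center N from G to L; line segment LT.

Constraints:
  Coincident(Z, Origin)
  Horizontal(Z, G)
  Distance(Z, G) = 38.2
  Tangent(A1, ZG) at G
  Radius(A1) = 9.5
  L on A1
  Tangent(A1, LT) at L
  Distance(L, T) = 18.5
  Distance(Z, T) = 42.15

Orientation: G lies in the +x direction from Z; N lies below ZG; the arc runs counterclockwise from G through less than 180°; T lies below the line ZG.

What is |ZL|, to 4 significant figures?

30.61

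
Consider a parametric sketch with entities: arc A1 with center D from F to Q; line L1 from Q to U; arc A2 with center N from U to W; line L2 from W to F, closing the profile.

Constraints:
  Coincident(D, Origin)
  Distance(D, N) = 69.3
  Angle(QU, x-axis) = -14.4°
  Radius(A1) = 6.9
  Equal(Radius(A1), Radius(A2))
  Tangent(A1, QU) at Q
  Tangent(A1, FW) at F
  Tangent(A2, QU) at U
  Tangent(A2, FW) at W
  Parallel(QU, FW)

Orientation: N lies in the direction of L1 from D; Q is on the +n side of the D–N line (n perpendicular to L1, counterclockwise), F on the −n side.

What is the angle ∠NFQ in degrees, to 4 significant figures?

84.31°

D is at the origin and N lies 69.3 along u from D, so N = 69.3·u = (67.12, -17.23). Tangency of A1 to both parallel lines with radius 6.9 puts Q and F at D ± 6.9·n: Q = (1.716, 6.683), F = (-1.716, -6.683). Then cos ∠NFQ = FN·FQ / (|FN||FQ|), giving 84.31°.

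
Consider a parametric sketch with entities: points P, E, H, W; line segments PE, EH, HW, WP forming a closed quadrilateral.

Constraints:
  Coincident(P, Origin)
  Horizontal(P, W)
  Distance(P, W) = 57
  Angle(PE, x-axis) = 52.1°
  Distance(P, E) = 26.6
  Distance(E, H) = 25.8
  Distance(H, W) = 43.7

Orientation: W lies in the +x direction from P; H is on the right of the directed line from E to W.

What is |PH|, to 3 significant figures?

14.3

Checks: P.y = 0.00, W.y = 0.00 ✓; |EH| = 25.80 ✓; |HW| = 43.70 ✓.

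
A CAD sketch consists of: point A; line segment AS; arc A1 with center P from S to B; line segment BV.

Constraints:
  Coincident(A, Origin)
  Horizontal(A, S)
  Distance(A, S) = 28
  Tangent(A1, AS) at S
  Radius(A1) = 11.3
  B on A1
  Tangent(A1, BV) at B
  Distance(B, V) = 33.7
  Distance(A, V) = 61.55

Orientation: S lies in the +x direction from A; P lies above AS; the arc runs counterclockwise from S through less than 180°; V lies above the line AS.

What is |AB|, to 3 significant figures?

40.4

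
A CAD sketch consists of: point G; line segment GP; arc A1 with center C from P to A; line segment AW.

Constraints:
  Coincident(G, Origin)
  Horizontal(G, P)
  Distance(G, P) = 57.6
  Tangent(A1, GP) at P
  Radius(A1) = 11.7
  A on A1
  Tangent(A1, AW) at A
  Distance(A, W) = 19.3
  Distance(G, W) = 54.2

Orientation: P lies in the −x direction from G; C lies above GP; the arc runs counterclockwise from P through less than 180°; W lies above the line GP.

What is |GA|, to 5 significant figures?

47.235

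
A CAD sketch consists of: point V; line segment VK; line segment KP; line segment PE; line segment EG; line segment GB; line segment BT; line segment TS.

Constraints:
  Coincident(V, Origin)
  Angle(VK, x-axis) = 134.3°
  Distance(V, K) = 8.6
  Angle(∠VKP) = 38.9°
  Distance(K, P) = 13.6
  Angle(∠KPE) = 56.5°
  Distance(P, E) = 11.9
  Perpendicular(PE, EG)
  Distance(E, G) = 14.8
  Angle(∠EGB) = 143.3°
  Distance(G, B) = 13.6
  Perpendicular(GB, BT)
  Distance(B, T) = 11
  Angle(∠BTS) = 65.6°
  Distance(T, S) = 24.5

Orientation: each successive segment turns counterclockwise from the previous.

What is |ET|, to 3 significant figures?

25.6

V is at the origin; VK runs at 134.3° with length 8.6, so K = (-6.01, 6.15). ∠VKP = 38.9° gives KP at -84.6° from the x-axis; with |KP| = 13.6, P = (-4.73, -7.38). ∠KPE = 56.5° gives PE at 38.9° from the x-axis; with |PE| = 11.9, E = (4.53, 0.0881). PE ⟂ EG, so EG runs at 129°; with |EG| = 14.8, G = (-4.76, 11.6). ∠EGB = 143.3° gives GB at 166° from the x-axis; with |GB| = 13.6, B = (-17.9, 15.0). GB is perpendicular to BT, so BT runs at -104°; with |BT| = 11.0, T = (-20.7, 4.33). Then |ET| = |T − E| = 25.6.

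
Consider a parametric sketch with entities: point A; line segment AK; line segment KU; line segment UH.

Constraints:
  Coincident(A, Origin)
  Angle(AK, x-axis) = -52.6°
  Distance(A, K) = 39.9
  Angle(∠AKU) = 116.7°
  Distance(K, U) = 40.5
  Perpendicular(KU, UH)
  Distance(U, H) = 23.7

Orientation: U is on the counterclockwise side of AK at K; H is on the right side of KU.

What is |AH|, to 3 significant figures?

83.3

A is at the origin; AK runs at -52.6° with length 39.9, so K = 39.9·(cos -52.6°, sin -52.6°) = (24.2, -31.7). ∠AKU = 116.7°, so KU runs at -52.6° + (180° − 116.7°) = 10.7° from the x-axis; with |KU| = 40.5, U = K + 40.5·(cos 10.7°, sin 10.7°) = (64.0, -24.2). The perpendicularity gives UH at right angles to KU; with |UH| = 23.7 on the right of KU, H = U + 23.7·(0.186, -0.983) = (68.4, -47.5). Then |AH| = |H − A| = 83.3.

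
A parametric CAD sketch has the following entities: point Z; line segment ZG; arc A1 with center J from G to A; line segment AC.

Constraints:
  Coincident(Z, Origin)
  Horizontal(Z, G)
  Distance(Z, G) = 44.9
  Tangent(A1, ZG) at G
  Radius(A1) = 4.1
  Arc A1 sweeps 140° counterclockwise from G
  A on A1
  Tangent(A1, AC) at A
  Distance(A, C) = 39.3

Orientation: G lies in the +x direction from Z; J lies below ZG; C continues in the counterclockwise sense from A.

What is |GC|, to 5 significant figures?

42.556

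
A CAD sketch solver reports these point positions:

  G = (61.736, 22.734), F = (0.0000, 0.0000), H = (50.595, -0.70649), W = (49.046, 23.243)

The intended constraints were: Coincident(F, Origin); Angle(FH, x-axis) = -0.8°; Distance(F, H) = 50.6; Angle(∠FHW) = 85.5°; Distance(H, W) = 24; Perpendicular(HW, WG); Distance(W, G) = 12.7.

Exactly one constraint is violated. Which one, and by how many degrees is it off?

Perpendicular(HW, WG) — off by 6.00°.

F = (0.00, 0.00) ✓; FH at -0.8000° ✓; |FH| = 50.60 ✓; ∠FHW = 85.50° ✓; |HW| = 24.00 ✓; ∠(HW, WG) = 96.00° ✗; |WG| = 12.70 ✓.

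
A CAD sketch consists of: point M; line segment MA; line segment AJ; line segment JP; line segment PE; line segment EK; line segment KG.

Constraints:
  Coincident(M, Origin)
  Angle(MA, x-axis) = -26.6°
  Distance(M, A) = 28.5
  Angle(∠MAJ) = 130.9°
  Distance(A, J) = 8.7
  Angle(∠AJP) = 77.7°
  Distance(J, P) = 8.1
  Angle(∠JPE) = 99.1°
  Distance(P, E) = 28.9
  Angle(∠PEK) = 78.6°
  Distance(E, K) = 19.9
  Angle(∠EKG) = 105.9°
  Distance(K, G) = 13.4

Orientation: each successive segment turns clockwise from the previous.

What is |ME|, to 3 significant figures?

15.6

M is at the origin; MA runs at -26.6° with length 28.5, so A = (25.5, -12.8). ∠MAJ = 130.9° gives AJ at -75.7° from the x-axis; with |AJ| = 8.7, J = (27.6, -21.2). ∠AJP = 77.7° gives JP at -178° from the x-axis; with |JP| = 8.1, P = (19.5, -21.5). ∠JPE = 99.1° gives PE at 101° from the x-axis; with |PE| = 28.9, E = (14.0, 6.89). Then |ME| = |E − M| = 15.6.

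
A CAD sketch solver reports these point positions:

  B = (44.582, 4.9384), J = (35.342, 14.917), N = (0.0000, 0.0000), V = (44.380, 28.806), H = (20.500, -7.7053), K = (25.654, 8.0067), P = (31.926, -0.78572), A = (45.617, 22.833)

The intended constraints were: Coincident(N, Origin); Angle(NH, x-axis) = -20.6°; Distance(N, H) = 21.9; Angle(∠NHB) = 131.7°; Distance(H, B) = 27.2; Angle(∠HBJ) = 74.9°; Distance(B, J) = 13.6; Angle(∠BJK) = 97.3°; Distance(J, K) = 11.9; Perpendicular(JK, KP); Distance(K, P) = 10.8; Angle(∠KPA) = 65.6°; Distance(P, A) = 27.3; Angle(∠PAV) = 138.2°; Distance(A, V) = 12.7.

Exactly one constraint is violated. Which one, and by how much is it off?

Distance(A, V) = 12.7 — off by 6.60.

N = (0.00, 0.00) ✓; NH at -20.60° ✓; |NH| = 21.90 ✓; ∠NHB = 131.7° ✓; |HB| = 27.20 ✓; ∠HBJ = 74.90° ✓; |BJ| = 13.60 ✓; ∠BJK = 97.30° ✓; |JK| = 11.90 ✓; ∠(JK, KP) = 90.00° ✓; |KP| = 10.80 ✓; ∠KPA = 65.60° ✓; |PA| = 27.30 ✓; ∠PAV = 138.2° ✓; |AV| = 6.100 ✗.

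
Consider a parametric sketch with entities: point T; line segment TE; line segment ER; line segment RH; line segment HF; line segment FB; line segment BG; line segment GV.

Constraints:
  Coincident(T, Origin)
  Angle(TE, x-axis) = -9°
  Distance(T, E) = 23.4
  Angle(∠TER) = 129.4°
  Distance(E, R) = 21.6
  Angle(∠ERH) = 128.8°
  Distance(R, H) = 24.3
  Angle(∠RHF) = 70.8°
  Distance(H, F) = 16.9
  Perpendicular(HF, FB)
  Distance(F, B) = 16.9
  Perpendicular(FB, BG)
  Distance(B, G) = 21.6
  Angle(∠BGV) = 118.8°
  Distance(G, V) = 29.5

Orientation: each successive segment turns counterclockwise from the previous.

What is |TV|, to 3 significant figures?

72.6

FB ⟂ BG, so BG runs at 22.0°; with |BG| = 21.6, G = (48.8, 21.0). ∠BGV = 118.8° gives GV at 83.2° from the x-axis; with |GV| = 29.5, V = (52.3, 50.3). Then |TV| = |V − T| = 72.6.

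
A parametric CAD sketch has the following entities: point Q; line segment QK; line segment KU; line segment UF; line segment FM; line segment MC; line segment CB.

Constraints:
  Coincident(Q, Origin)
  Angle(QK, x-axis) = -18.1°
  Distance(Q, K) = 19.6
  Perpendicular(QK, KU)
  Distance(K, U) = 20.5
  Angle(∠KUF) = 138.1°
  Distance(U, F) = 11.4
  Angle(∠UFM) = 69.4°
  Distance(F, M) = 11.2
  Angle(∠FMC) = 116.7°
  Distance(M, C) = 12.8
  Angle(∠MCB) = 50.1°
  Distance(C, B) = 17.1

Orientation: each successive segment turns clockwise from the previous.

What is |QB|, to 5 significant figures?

31.309

Q is at the origin; QK runs at -18.1° with length 19.6, so K = (18.630, -6.0893). QK ⟂ KU, so KU runs at -108.10°; with |KU| = 20.5, U = (12.261, -25.575). ∠KUF = 138.1° gives UF at -150.00° from the x-axis; with |UF| = 11.4, F = (2.3886, -31.275). ∠UFM = 69.4° gives FM at 99.400° from the x-axis; with |FM| = 11.2, M = (0.55930, -20.225). ∠FMC = 116.7° gives MC at 36.100° from the x-axis; with |MC| = 12.8, C = (10.902, -12.684). ∠MCB = 50.1° gives CB at -93.800° from the x-axis; with |CB| = 17.1, B = (9.7683, -29.746). Then |QB| = |B − Q| = 31.309.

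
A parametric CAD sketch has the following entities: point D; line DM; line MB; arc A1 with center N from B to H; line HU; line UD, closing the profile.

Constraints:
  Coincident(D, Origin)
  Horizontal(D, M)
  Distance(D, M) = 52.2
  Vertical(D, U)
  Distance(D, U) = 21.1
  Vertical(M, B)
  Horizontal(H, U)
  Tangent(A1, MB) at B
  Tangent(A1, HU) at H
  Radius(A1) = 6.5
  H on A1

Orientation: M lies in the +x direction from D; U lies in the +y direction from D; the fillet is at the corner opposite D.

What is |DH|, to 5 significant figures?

50.336

D is at the origin; D and M share the same y with |DM| = 52.2 and M on the +x side, so M = (52.200, 0.0000). DU is vertical with |DU| = 21.1 and U on the +y side, so U = (0.0000, 21.100). The virtual corner opposite D is at (52.200, 21.100). A1 meets MB tangentially, so NB is at right angles to MB and the tangent condition forces NH to be normal to HU, with radius 6.5, so the center N sits 6.5 in from both sides at N = (45.700, 14.600). That places the tangent points at B = (52.200, 14.600) on MB and H = (45.700, 21.100) on HU. Then |DH| = |H − D| = 50.336.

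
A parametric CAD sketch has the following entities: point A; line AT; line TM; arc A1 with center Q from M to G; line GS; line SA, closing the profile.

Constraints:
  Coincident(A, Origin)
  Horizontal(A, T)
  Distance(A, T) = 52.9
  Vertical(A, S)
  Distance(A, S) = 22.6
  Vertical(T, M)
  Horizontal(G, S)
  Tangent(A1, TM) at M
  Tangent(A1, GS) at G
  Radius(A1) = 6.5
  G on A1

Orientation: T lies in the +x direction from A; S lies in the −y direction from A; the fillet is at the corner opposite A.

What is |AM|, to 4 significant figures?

55.30

A is at the origin; A and T share the same y with |AT| = 52.9 and T on the +x side, so T = (52.90, 0.000). A and S share the same x with |AS| = 22.6 and S on the −y side, so S = (0.000, -22.60). The virtual corner opposite A is at (52.90, -22.60). A1 meets TM tangentially, so QM is at right angles to TM and A1 meets GS tangentially, so QG is at right angles to GS, with radius 6.5, so the center Q sits 6.5 in from both sides at Q = (46.40, -16.10). That places the tangent points at M = (52.90, -16.10) on TM and G = (46.40, -22.60) on GS. Then |AM| = |M − A| = 55.30.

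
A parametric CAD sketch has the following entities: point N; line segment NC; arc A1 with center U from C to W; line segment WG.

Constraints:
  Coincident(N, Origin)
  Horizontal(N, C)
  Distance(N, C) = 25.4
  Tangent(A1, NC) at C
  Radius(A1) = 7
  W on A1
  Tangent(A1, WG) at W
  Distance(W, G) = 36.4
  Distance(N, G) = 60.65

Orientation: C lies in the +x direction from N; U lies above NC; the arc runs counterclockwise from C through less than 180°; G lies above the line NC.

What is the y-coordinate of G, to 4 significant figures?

35.34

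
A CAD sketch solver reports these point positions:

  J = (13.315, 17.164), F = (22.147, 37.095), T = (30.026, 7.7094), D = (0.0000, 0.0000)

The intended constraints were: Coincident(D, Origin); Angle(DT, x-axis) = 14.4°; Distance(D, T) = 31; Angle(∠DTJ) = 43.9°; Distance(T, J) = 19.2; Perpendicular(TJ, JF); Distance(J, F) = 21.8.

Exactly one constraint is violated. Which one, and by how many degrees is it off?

Perpendicular(TJ, JF) — off by 5.60°.

D = (0.00, 0.00) ✓; DT at 14.40° ✓; |DT| = 31.00 ✓; ∠DTJ = 43.90° ✓; |TJ| = 19.20 ✓; ∠(TJ, JF) = 84.40° ✗; |JF| = 21.80 ✓.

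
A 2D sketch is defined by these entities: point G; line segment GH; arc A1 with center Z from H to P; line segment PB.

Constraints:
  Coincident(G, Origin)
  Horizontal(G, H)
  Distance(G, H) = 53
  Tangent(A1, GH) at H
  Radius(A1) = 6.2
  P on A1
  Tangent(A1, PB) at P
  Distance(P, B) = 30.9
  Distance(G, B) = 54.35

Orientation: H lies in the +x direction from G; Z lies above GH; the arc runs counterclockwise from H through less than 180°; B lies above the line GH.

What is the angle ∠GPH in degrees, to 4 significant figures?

52.28°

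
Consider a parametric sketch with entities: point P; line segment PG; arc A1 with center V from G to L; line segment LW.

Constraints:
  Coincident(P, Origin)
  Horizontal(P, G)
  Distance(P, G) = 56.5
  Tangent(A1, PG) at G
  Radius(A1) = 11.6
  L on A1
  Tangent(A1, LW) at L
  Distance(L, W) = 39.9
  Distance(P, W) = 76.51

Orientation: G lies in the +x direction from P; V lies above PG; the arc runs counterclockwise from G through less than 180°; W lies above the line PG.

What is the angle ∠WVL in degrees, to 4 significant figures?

73.79°

P is at the origin; PG is horizontal with |PG| = 56.5 and G on the +x side, so G = (56.50, 0.000). The tangent condition forces VG to be normal to PG, so V = G + (0, 11.6) = (56.50, 11.60). Since VL ⟂ LW (tangency), |VW| = √(11.6² + 39.9²) = 41.55 regardless of where L sits on A1. So W lies on both circle(P, 76.51) and circle(V, 41.55); the above-PG intersection is W = (55.06, 53.13). L is the foot of the tangent from W: L = (67.52, 15.22).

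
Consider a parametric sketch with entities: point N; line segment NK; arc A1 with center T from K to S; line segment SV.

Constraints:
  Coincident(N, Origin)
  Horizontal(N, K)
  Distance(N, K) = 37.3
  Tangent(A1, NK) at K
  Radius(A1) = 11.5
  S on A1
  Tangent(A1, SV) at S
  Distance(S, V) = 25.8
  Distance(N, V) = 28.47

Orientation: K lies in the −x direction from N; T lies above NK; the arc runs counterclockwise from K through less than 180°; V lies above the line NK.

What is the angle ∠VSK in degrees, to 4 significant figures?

153.2°

N is at the origin; N and K share the same y with |NK| = 37.3 and K on the −x side, so K = (-37.30, 0.000). Since A1 is tangent to NK there, TK ⟂ NK, so T = K + (0, 11.5) = (-37.30, 11.50). Since TS ⟂ SV (tangency), |TV| = √(11.5² + 25.8²) = 28.25 regardless of where S sits on A1. So V lies on both circle(N, 28.47) and circle(T, 28.25); the above-NK intersection is V = (-12.74, 25.46). S is the foot of the tangent from V: S = (-28.04, 4.682).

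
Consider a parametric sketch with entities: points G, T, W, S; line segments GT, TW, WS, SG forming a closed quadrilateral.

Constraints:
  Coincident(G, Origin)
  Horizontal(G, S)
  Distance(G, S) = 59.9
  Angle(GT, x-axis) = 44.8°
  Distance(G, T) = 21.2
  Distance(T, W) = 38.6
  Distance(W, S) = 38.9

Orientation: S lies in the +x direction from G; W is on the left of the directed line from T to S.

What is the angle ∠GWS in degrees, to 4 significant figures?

71.46°

Checks: |TW| = 38.60 ✓; |WS| = 38.90 ✓.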